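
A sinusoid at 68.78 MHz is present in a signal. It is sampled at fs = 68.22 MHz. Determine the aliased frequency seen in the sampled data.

68.78 MHz mod fs = 0.56 MHz.
0.56 MHz ≤ fs/2 = 34.11 MHz, appears at 0.56 MHz.

0.56 MHz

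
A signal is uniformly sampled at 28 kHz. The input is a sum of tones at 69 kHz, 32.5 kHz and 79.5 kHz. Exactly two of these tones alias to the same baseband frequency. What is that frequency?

fs/2 = 14 kHz.
69 kHz mod fs = 13 kHz.
13 kHz ≤ fs/2 = 14 kHz, appears at 13 kHz.
32.5 kHz mod fs = 4.5 kHz.
4.5 kHz ≤ fs/2 = 14 kHz, appears at 4.5 kHz.
79.5 kHz mod fs = 23.5 kHz.
23.5 kHz > fs/2 = 14 kHz, folds to fs − 23.5 kHz = 4.5 kHz.
32.5 kHz and 79.5 kHz both map to 4.5 kHz.

4.5 kHz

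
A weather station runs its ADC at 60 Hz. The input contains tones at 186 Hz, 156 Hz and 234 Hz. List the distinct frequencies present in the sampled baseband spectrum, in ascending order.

fs/2 = 30 Hz.
186 Hz mod fs = 6 Hz.
6 Hz ≤ fs/2 = 30 Hz, appears at 6 Hz.
156 Hz mod fs = 36 Hz.
36 Hz > fs/2 = 30 Hz, folds to fs − 36 Hz = 24 Hz.
234 Hz mod fs = 54 Hz.
54 Hz > fs/2 = 30 Hz, folds to fs − 54 Hz = 6 Hz.
Distinct values: {6 Hz, 24 Hz}.

6 Hz, 24 Hz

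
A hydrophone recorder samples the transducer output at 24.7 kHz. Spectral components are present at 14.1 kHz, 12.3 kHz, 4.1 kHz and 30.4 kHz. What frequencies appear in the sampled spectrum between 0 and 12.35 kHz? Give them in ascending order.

fs/2 = 12.35 kHz.
14.1 kHz > fs/2 = 12.35 kHz, folds to fs − 14.1 kHz = 10.6 kHz.
12.3 kHz ≤ fs/2 = 12.35 kHz, passes unchanged.
4.1 kHz ≤ fs/2 = 12.35 kHz, passes unchanged.
30.4 kHz mod fs = 5.7 kHz.
5.7 kHz ≤ fs/2 = 12.35 kHz, appears at 5.7 kHz.
Distinct values: {4.1 kHz, 5.7 kHz, 10.6 kHz, 12.3 kHz}.

4.1 kHz, 5.7 kHz, 10.6 kHz, 12.3 kHz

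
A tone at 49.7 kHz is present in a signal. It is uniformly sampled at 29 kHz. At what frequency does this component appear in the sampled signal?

8.3 kHz

49.7 kHz mod fs = 20.7 kHz.
20.7 kHz > fs/2 = 14.5 kHz, folds to fs − 20.7 kHz = 8.3 kHz.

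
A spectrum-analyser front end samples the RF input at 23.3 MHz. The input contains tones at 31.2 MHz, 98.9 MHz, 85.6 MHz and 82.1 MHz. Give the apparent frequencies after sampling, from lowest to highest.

fs/2 = 11.65 MHz.
31.2 MHz mod fs = 7.9 MHz.
7.9 MHz ≤ fs/2 = 11.65 MHz, appears at 7.9 MHz.
98.9 MHz mod fs = 5.7 MHz.
5.7 MHz ≤ fs/2 = 11.65 MHz, appears at 5.7 MHz.
85.6 MHz mod fs = 15.7 MHz.
15.7 MHz > fs/2 = 11.65 MHz, folds to fs − 15.7 MHz = 7.6 MHz.
82.1 MHz mod fs = 12.2 MHz.
12.2 MHz > fs/2 = 11.65 MHz, folds to fs − 12.2 MHz = 11.1 MHz.
Distinct values: {5.7 MHz, 7.6 MHz, 7.9 MHz, 11.1 MHz}.

5.7 MHz, 7.6 MHz, 7.9 MHz, 11.1 MHz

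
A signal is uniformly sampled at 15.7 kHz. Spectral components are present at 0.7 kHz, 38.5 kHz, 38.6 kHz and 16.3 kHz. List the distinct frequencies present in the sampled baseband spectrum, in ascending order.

0.6 kHz, 0.7 kHz, 7.1 kHz, 7.2 kHz

fs/2 = 7.85 kHz.
0.7 kHz ≤ fs/2 = 7.85 kHz, passes unchanged.
38.5 kHz mod fs = 7.1 kHz.
7.1 kHz ≤ fs/2 = 7.85 kHz, appears at 7.1 kHz.
38.6 kHz mod fs = 7.2 kHz.
7.2 kHz ≤ fs/2 = 7.85 kHz, appears at 7.2 kHz.
16.3 kHz mod fs = 0.6 kHz.
0.6 kHz ≤ fs/2 = 7.85 kHz, appears at 0.6 kHz.
Distinct values: {0.6 kHz, 0.7 kHz, 7.1 kHz, 7.2 kHz}.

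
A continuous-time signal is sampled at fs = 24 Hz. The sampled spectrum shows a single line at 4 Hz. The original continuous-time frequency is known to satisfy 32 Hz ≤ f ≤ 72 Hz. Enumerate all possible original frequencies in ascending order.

44 Hz, 52 Hz, 68 Hz

Frequencies that alias to 4 Hz are k·fs ± 4 Hz for integer k ≥ 0.
k=0: 4 Hz.
k=1: 20 Hz, 28 Hz.
k=2: 44 Hz, 52 Hz.
k=3: 68 Hz, 76 Hz.
k=4: 92 Hz, 100 Hz.
Within [32 Hz, 72 Hz]: 44 Hz, 52 Hz, 68 Hz.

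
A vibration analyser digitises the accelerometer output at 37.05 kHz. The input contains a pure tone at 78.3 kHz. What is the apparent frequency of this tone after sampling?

4.2 kHz

78.3 kHz mod fs = 4.2 kHz.
4.2 kHz ≤ fs/2 = 18.525 kHz, appears at 4.2 kHz.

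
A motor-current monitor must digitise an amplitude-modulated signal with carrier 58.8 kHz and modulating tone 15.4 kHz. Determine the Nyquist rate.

148.4 kHz

AM sidebands sit at fc ± fm = 43.4 kHz and 74.2 kHz.
Highest-frequency component: 74.2 kHz.
Nyquist rate = 2 × 74.2 kHz = 148.4 kHz.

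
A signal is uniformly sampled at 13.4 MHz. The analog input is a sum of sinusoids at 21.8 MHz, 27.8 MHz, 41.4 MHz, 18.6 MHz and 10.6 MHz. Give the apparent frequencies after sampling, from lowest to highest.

1 MHz, 1.2 MHz, 2.8 MHz, 5 MHz, 5.2 MHz

fs/2 = 6.7 MHz.
21.8 MHz mod fs = 8.4 MHz.
8.4 MHz > fs/2 = 6.7 MHz, folds to fs − 8.4 MHz = 5 MHz.
27.8 MHz mod fs = 1 MHz.
1 MHz ≤ fs/2 = 6.7 MHz, appears at 1 MHz.
41.4 MHz mod fs = 1.2 MHz.
1.2 MHz ≤ fs/2 = 6.7 MHz, appears at 1.2 MHz.
18.6 MHz mod fs = 5.2 MHz.
5.2 MHz ≤ fs/2 = 6.7 MHz, appears at 5.2 MHz.
10.6 MHz > fs/2 = 6.7 MHz, folds to fs − 10.6 MHz = 2.8 MHz.
Distinct values: {1 MHz, 1.2 MHz, 2.8 MHz, 5 MHz, 5.2 MHz}.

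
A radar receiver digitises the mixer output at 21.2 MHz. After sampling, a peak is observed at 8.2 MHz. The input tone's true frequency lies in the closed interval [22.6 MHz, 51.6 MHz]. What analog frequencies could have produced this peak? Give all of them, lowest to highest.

Frequencies that alias to 8.2 MHz are k·fs ± 8.2 MHz for integer k ≥ 0.
k=0: 8.2 MHz.
k=1: 13 MHz, 29.4 MHz.
k=2: 34.2 MHz, 50.6 MHz.
k=3: 55.4 MHz, 71.8 MHz.
Within [22.6 MHz, 51.6 MHz]: 29.4 MHz, 34.2 MHz, 50.6 MHz.

29.4 MHz, 34.2 MHz, 50.6 MHz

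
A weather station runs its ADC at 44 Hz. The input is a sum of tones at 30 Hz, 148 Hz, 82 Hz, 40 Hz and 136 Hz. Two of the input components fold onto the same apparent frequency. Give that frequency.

fs/2 = 22 Hz.
30 Hz > fs/2 = 22 Hz, folds to fs − 30 Hz = 14 Hz.
148 Hz mod fs = 16 Hz.
16 Hz ≤ fs/2 = 22 Hz, appears at 16 Hz.
82 Hz mod fs = 38 Hz.
38 Hz > fs/2 = 22 Hz, folds to fs − 38 Hz = 6 Hz.
40 Hz > fs/2 = 22 Hz, folds to fs − 40 Hz = 4 Hz.
136 Hz mod fs = 4 Hz.
4 Hz ≤ fs/2 = 22 Hz, appears at 4 Hz.
40 Hz and 136 Hz both map to 4 Hz.

4 Hz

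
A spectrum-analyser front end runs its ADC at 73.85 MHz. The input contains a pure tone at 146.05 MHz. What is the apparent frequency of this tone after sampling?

146.05 MHz mod fs = 72.2 MHz.
72.2 MHz > fs/2 = 36.925 MHz, folds to fs − 72.2 MHz = 1.65 MHz.

1.65 MHz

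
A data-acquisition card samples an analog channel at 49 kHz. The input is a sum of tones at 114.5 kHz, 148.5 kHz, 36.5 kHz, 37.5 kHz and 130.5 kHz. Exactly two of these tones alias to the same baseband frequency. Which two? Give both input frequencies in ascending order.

fs/2 = 24.5 kHz.
114.5 kHz mod fs = 16.5 kHz.
16.5 kHz ≤ fs/2 = 24.5 kHz, appears at 16.5 kHz.
148.5 kHz mod fs = 1.5 kHz.
1.5 kHz ≤ fs/2 = 24.5 kHz, appears at 1.5 kHz.
36.5 kHz > fs/2 = 24.5 kHz, folds to fs − 36.5 kHz = 12.5 kHz.
37.5 kHz > fs/2 = 24.5 kHz, folds to fs − 37.5 kHz = 11.5 kHz.
130.5 kHz mod fs = 32.5 kHz.
32.5 kHz > fs/2 = 24.5 kHz, folds to fs − 32.5 kHz = 16.5 kHz.
114.5 kHz and 130.5 kHz both map to 16.5 kHz.

114.5 kHz, 130.5 kHz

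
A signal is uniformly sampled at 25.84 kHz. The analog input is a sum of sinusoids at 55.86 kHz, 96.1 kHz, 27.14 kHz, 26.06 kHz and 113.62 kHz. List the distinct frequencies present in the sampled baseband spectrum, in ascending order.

0.22 kHz, 1.3 kHz, 4.18 kHz, 7.26 kHz, 10.26 kHz

fs/2 = 12.92 kHz.
55.86 kHz mod fs = 4.18 kHz.
4.18 kHz ≤ fs/2 = 12.92 kHz, appears at 4.18 kHz.
96.1 kHz mod fs = 18.58 kHz.
18.58 kHz > fs/2 = 12.92 kHz, folds to fs − 18.58 kHz = 7.26 kHz.
27.14 kHz mod fs = 1.3 kHz.
1.3 kHz ≤ fs/2 = 12.92 kHz, appears at 1.3 kHz.
26.06 kHz mod fs = 0.22 kHz.
0.22 kHz ≤ fs/2 = 12.92 kHz, appears at 0.22 kHz.
113.62 kHz mod fs = 10.26 kHz.
10.26 kHz ≤ fs/2 = 12.92 kHz, appears at 10.26 kHz.
Distinct values: {0.22 kHz, 1.3 kHz, 4.18 kHz, 7.26 kHz, 10.26 kHz}.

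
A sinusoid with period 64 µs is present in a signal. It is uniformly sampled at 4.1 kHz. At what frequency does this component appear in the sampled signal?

T = 64 µs → f = 1/T = 15.625 kHz.
15.625 kHz mod fs = 3.325 kHz.
3.325 kHz > fs/2 = 2.05 kHz, folds to fs − 3.325 kHz = 0.775 kHz.

0.775 kHz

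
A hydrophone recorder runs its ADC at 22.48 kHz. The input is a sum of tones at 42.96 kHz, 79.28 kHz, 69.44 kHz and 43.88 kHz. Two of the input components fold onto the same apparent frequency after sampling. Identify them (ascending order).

42.96 kHz, 69.44 kHz

fs/2 = 11.24 kHz.
42.96 kHz mod fs = 20.48 kHz.
20.48 kHz > fs/2 = 11.24 kHz, folds to fs − 20.48 kHz = 2 kHz.
79.28 kHz mod fs = 11.84 kHz.
11.84 kHz > fs/2 = 11.24 kHz, folds to fs − 11.84 kHz = 10.64 kHz.
69.44 kHz mod fs = 2 kHz.
2 kHz ≤ fs/2 = 11.24 kHz, appears at 2 kHz.
43.88 kHz mod fs = 21.4 kHz.
21.4 kHz > fs/2 = 11.24 kHz, folds to fs − 21.4 kHz = 1.08 kHz.
42.96 kHz and 69.44 kHz both map to 2 kHz.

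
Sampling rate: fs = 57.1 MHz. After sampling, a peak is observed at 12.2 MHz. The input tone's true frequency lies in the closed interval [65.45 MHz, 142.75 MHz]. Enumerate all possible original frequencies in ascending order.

69.3 MHz, 102 MHz, 126.4 MHz

Frequencies that alias to 12.2 MHz are k·fs ± 12.2 MHz for integer k ≥ 0.
k=0: 12.2 MHz.
k=1: 44.9 MHz, 69.3 MHz.
k=2: 102 MHz, 126.4 MHz.
k=3: 159.1 MHz, 183.5 MHz.
Within [65.45 MHz, 142.75 MHz]: 69.3 MHz, 102 MHz, 126.4 MHz.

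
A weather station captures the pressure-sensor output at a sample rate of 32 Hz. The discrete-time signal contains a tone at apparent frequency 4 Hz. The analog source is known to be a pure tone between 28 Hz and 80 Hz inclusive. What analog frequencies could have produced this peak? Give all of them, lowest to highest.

Frequencies that alias to 4 Hz are k·fs ± 4 Hz for integer k ≥ 0.
k=0: 4 Hz.
k=1: 28 Hz, 36 Hz.
k=2: 60 Hz, 68 Hz.
k=3: 92 Hz, 100 Hz.
Within [28 Hz, 80 Hz]: 28 Hz, 36 Hz, 60 Hz, 68 Hz.

28 Hz, 36 Hz, 60 Hz, 68 Hz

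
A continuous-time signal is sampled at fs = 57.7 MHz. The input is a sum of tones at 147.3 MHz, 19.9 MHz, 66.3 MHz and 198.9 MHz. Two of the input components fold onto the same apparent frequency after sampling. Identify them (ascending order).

147.3 MHz, 198.9 MHz

fs/2 = 28.85 MHz.
147.3 MHz mod fs = 31.9 MHz.
31.9 MHz > fs/2 = 28.85 MHz, folds to fs − 31.9 MHz = 25.8 MHz.
19.9 MHz ≤ fs/2 = 28.85 MHz, passes unchanged.
66.3 MHz mod fs = 8.6 MHz.
8.6 MHz ≤ fs/2 = 28.85 MHz, appears at 8.6 MHz.
198.9 MHz mod fs = 25.8 MHz.
25.8 MHz ≤ fs/2 = 28.85 MHz, appears at 25.8 MHz.
147.3 MHz and 198.9 MHz both map to 25.8 MHz.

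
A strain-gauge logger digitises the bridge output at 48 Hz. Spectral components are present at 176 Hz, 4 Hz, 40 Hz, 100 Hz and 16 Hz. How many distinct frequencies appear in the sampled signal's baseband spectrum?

fs/2 = 24 Hz.
176 Hz mod fs = 32 Hz.
32 Hz > fs/2 = 24 Hz, folds to fs − 32 Hz = 16 Hz.
4 Hz ≤ fs/2 = 24 Hz, passes unchanged.
40 Hz > fs/2 = 24 Hz, folds to fs − 40 Hz = 8 Hz.
100 Hz mod fs = 4 Hz.
4 Hz ≤ fs/2 = 24 Hz, appears at 4 Hz.
16 Hz ≤ fs/2 = 24 Hz, passes unchanged.
Distinct values: {4 Hz, 8 Hz, 16 Hz} → 3.

3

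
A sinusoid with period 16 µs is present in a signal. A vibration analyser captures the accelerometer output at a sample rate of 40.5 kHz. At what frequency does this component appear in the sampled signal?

18.5 kHz

T = 16 µs → f = 1/T = 62.5 kHz.
62.5 kHz mod fs = 22 kHz.
22 kHz > fs/2 = 20.25 kHz, folds to fs − 22 kHz = 18.5 kHz.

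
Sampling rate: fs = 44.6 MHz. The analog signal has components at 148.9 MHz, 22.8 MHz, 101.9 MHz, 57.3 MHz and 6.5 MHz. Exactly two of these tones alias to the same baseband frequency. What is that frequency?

fs/2 = 22.3 MHz.
148.9 MHz mod fs = 15.1 MHz.
15.1 MHz ≤ fs/2 = 22.3 MHz, appears at 15.1 MHz.
22.8 MHz > fs/2 = 22.3 MHz, folds to fs − 22.8 MHz = 21.8 MHz.
101.9 MHz mod fs = 12.7 MHz.
12.7 MHz ≤ fs/2 = 22.3 MHz, appears at 12.7 MHz.
57.3 MHz mod fs = 12.7 MHz.
12.7 MHz ≤ fs/2 = 22.3 MHz, appears at 12.7 MHz.
6.5 MHz ≤ fs/2 = 22.3 MHz, passes unchanged.
57.3 MHz and 101.9 MHz both map to 12.7 MHz.

12.7 MHz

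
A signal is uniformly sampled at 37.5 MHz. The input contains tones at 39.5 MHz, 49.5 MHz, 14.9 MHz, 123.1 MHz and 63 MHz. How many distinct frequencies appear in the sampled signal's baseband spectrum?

fs/2 = 18.75 MHz.
39.5 MHz mod fs = 2 MHz.
2 MHz ≤ fs/2 = 18.75 MHz, appears at 2 MHz.
49.5 MHz mod fs = 12 MHz.
12 MHz ≤ fs/2 = 18.75 MHz, appears at 12 MHz.
14.9 MHz ≤ fs/2 = 18.75 MHz, passes unchanged.
123.1 MHz mod fs = 10.6 MHz.
10.6 MHz ≤ fs/2 = 18.75 MHz, appears at 10.6 MHz.
63 MHz mod fs = 25.5 MHz.
25.5 MHz > fs/2 = 18.75 MHz, folds to fs − 25.5 MHz = 12 MHz.
Distinct values: {2 MHz, 10.6 MHz, 12 MHz, 14.9 MHz} → 4.

4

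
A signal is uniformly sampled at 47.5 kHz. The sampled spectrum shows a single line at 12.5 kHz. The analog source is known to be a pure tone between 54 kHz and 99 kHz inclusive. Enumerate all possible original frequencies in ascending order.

60 kHz, 82.5 kHz

Frequencies that alias to 12.5 kHz are k·fs ± 12.5 kHz for integer k ≥ 0.
k=0: 12.5 kHz.
k=1: 35 kHz, 60 kHz.
k=2: 82.5 kHz, 107.5 kHz.
k=3: 130 kHz, 155 kHz.
Within [54 kHz, 99 kHz]: 60 kHz, 82.5 kHz.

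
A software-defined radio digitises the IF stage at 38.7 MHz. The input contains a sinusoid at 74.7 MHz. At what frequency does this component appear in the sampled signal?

74.7 MHz mod fs = 36 MHz.
36 MHz > fs/2 = 19.35 MHz, folds to fs − 36 MHz = 2.7 MHz.

2.7 MHz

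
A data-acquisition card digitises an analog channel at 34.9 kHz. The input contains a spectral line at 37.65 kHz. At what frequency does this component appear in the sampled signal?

2.75 kHz

37.65 kHz mod fs = 2.75 kHz.
2.75 kHz ≤ fs/2 = 17.45 kHz, appears at 2.75 kHz.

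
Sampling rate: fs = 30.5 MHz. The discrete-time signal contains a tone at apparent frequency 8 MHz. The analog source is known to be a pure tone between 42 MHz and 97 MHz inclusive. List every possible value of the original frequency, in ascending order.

Frequencies that alias to 8 MHz are k·fs ± 8 MHz for integer k ≥ 0.
k=0: 8 MHz.
k=1: 22.5 MHz, 38.5 MHz.
k=2: 53 MHz, 69 MHz.
k=3: 83.5 MHz, 99.5 MHz.
k=4: 114 MHz, 130 MHz.
Within [42 MHz, 97 MHz]: 53 MHz, 69 MHz, 83.5 MHz.

53 MHz, 69 MHz, 83.5 MHz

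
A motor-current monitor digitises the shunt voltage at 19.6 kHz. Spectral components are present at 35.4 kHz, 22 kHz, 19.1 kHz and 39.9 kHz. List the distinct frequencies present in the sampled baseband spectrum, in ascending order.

fs/2 = 9.8 kHz.
35.4 kHz mod fs = 15.8 kHz.
15.8 kHz > fs/2 = 9.8 kHz, folds to fs − 15.8 kHz = 3.8 kHz.
22 kHz mod fs = 2.4 kHz.
2.4 kHz ≤ fs/2 = 9.8 kHz, appears at 2.4 kHz.
19.1 kHz > fs/2 = 9.8 kHz, folds to fs − 19.1 kHz = 0.5 kHz.
39.9 kHz mod fs = 0.7 kHz.
0.7 kHz ≤ fs/2 = 9.8 kHz, appears at 0.7 kHz.
Distinct values: {0.5 kHz, 0.7 kHz, 2.4 kHz, 3.8 kHz}.

0.5 kHz, 0.7 kHz, 2.4 kHz, 3.8 kHz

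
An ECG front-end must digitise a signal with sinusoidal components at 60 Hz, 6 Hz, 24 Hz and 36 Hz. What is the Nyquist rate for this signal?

120 Hz

Highest-frequency component: 60 Hz.
Nyquist rate = 2 × 60 Hz = 120 Hz.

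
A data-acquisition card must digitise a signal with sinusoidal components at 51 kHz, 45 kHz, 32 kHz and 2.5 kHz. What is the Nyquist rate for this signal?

102 kHz

Highest-frequency component: 51 kHz.
Nyquist rate = 2 × 51 kHz = 102 kHz.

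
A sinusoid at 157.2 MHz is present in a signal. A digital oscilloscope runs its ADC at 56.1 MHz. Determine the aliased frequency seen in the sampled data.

157.2 MHz mod fs = 45 MHz.
45 MHz > fs/2 = 28.05 MHz, folds to fs − 45 MHz = 11.1 MHz.

11.1 MHz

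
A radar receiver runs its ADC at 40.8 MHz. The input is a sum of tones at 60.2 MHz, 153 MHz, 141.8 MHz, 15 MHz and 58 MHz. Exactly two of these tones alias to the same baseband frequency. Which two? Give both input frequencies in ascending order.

60.2 MHz, 141.8 MHz

fs/2 = 20.4 MHz.
60.2 MHz mod fs = 19.4 MHz.
19.4 MHz ≤ fs/2 = 20.4 MHz, appears at 19.4 MHz.
153 MHz mod fs = 30.6 MHz.
30.6 MHz > fs/2 = 20.4 MHz, folds to fs − 30.6 MHz = 10.2 MHz.
141.8 MHz mod fs = 19.4 MHz.
19.4 MHz ≤ fs/2 = 20.4 MHz, appears at 19.4 MHz.
15 MHz ≤ fs/2 = 20.4 MHz, passes unchanged.
58 MHz mod fs = 17.2 MHz.
17.2 MHz ≤ fs/2 = 20.4 MHz, appears at 17.2 MHz.
60.2 MHz and 141.8 MHz both map to 19.4 MHz.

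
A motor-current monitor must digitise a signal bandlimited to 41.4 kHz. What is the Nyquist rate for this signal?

Nyquist rate = 2 × 41.4 kHz = 82.8 kHz.

82.8 kHz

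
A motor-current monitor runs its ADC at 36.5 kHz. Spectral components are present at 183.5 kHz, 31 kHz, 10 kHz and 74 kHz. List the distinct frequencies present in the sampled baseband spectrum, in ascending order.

fs/2 = 18.25 kHz.
183.5 kHz mod fs = 1 kHz.
1 kHz ≤ fs/2 = 18.25 kHz, appears at 1 kHz.
31 kHz > fs/2 = 18.25 kHz, folds to fs − 31 kHz = 5.5 kHz.
10 kHz ≤ fs/2 = 18.25 kHz, passes unchanged.
74 kHz mod fs = 1 kHz.
1 kHz ≤ fs/2 = 18.25 kHz, appears at 1 kHz.
Distinct values: {1 kHz, 5.5 kHz, 10 kHz}.

1 kHz, 5.5 kHz, 10 kHz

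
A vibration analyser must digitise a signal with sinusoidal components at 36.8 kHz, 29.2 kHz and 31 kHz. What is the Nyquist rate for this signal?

Highest-frequency component: 36.8 kHz.
Nyquist rate = 2 × 36.8 kHz = 73.6 kHz.

73.6 kHz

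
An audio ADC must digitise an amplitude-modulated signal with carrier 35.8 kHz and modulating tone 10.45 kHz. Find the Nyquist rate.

92.5 kHz

AM sidebands sit at fc ± fm = 25.35 kHz and 46.25 kHz.
Highest-frequency component: 46.25 kHz.
Nyquist rate = 2 × 46.25 kHz = 92.5 kHz.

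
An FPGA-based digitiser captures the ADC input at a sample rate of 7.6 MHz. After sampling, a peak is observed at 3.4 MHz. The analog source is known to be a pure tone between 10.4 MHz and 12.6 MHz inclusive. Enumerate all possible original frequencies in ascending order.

11 MHz, 11.8 MHz

Frequencies that alias to 3.4 MHz are k·fs ± 3.4 MHz for integer k ≥ 0.
k=0: 3.4 MHz.
k=1: 4.2 MHz, 11 MHz.
k=2: 11.8 MHz, 18.6 MHz.
k=3: 19.4 MHz, 26.2 MHz.
Within [10.4 MHz, 12.6 MHz]: 11 MHz, 11.8 MHz.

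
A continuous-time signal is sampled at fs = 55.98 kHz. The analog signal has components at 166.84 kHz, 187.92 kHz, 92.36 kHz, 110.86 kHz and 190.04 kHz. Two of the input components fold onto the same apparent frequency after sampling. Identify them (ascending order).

fs/2 = 27.99 kHz.
166.84 kHz mod fs = 54.88 kHz.
54.88 kHz > fs/2 = 27.99 kHz, folds to fs − 54.88 kHz = 1.1 kHz.
187.92 kHz mod fs = 19.98 kHz.
19.98 kHz ≤ fs/2 = 27.99 kHz, appears at 19.98 kHz.
92.36 kHz mod fs = 36.38 kHz.
36.38 kHz > fs/2 = 27.99 kHz, folds to fs − 36.38 kHz = 19.6 kHz.
110.86 kHz mod fs = 54.88 kHz.
54.88 kHz > fs/2 = 27.99 kHz, folds to fs − 54.88 kHz = 1.1 kHz.
190.04 kHz mod fs = 22.1 kHz.
22.1 kHz ≤ fs/2 = 27.99 kHz, appears at 22.1 kHz.
110.86 kHz and 166.84 kHz both map to 1.1 kHz.

110.86 kHz, 166.84 kHz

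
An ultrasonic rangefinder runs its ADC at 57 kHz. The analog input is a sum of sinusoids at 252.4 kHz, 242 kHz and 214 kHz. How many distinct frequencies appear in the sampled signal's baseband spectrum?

2

fs/2 = 28.5 kHz.
252.4 kHz mod fs = 24.4 kHz.
24.4 kHz ≤ fs/2 = 28.5 kHz, appears at 24.4 kHz.
242 kHz mod fs = 14 kHz.
14 kHz ≤ fs/2 = 28.5 kHz, appears at 14 kHz.
214 kHz mod fs = 43 kHz.
43 kHz > fs/2 = 28.5 kHz, folds to fs − 43 kHz = 14 kHz.
Distinct values: {14 kHz, 24.4 kHz} → 2.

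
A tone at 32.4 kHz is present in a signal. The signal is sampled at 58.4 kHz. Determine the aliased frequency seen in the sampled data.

26 kHz

32.4 kHz > fs/2 = 29.2 kHz, folds to fs − 32.4 kHz = 26 kHz.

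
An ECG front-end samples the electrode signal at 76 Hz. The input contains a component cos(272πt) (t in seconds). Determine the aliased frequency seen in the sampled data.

ω = 272π rad/s → f = ω/(2π) = 136 Hz.
136 Hz mod fs = 60 Hz.
60 Hz > fs/2 = 38 Hz, folds to fs − 60 Hz = 16 Hz.

16 Hz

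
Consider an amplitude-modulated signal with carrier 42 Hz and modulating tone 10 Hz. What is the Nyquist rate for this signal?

AM sidebands sit at fc ± fm = 32 Hz and 52 Hz.
Highest-frequency component: 52 Hz.
Nyquist rate = 2 × 52 Hz = 104 Hz.

104 Hz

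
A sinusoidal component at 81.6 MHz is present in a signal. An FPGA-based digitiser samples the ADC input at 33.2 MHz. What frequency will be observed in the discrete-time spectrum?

81.6 MHz mod fs = 15.2 MHz.
15.2 MHz ≤ fs/2 = 16.6 MHz, appears at 15.2 MHz.

15.2 MHz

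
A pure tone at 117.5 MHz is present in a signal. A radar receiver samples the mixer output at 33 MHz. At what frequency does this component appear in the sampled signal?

117.5 MHz mod fs = 18.5 MHz.
18.5 MHz > fs/2 = 16.5 MHz, folds to fs − 18.5 MHz = 14.5 MHz.

14.5 MHz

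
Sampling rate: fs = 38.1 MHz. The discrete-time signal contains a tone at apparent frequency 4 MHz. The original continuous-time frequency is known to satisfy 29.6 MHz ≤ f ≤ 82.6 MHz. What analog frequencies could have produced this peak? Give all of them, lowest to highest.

34.1 MHz, 42.1 MHz, 72.2 MHz, 80.2 MHz

Frequencies that alias to 4 MHz are k·fs ± 4 MHz for integer k ≥ 0.
k=0: 4 MHz.
k=1: 34.1 MHz, 42.1 MHz.
k=2: 72.2 MHz, 80.2 MHz.
k=3: 110.3 MHz, 118.3 MHz.
Within [29.6 MHz, 82.6 MHz]: 34.1 MHz, 42.1 MHz, 72.2 MHz, 80.2 MHz.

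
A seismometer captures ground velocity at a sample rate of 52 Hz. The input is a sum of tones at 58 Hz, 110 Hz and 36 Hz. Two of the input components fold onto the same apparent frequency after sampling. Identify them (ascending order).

58 Hz, 110 Hz

fs/2 = 26 Hz.
58 Hz mod fs = 6 Hz.
6 Hz ≤ fs/2 = 26 Hz, appears at 6 Hz.
110 Hz mod fs = 6 Hz.
6 Hz ≤ fs/2 = 26 Hz, appears at 6 Hz.
36 Hz > fs/2 = 26 Hz, folds to fs − 36 Hz = 16 Hz.
58 Hz and 110 Hz both map to 6 Hz.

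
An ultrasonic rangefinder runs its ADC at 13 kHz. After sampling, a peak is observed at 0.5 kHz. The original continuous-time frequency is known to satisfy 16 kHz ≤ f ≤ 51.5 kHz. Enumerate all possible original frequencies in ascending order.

25.5 kHz, 26.5 kHz, 38.5 kHz, 39.5 kHz, 51.5 kHz

Frequencies that alias to 0.5 kHz are k·fs ± 0.5 kHz for integer k ≥ 0.
k=0: 0.5 kHz.
k=1: 12.5 kHz, 13.5 kHz.
k=2: 25.5 kHz, 26.5 kHz.
k=3: 38.5 kHz, 39.5 kHz.
k=4: 51.5 kHz, 52.5 kHz.
k=5: 64.5 kHz, 65.5 kHz.
Within [16 kHz, 51.5 kHz]: 25.5 kHz, 26.5 kHz, 38.5 kHz, 39.5 kHz, 51.5 kHz.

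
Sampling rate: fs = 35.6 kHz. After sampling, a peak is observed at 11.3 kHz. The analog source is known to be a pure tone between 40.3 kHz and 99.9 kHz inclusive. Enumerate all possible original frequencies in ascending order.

Frequencies that alias to 11.3 kHz are k·fs ± 11.3 kHz for integer k ≥ 0.
k=0: 11.3 kHz.
k=1: 24.3 kHz, 46.9 kHz.
k=2: 59.9 kHz, 82.5 kHz.
k=3: 95.5 kHz, 118.1 kHz.
k=4: 131.1 kHz, 153.7 kHz.
Within [40.3 kHz, 99.9 kHz]: 46.9 kHz, 59.9 kHz, 82.5 kHz, 95.5 kHz.

46.9 kHz, 59.9 kHz, 82.5 kHz, 95.5 kHz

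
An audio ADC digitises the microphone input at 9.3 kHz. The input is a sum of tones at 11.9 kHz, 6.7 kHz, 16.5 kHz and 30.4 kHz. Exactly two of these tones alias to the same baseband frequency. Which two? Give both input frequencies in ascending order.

fs/2 = 4.65 kHz.
11.9 kHz mod fs = 2.6 kHz.
2.6 kHz ≤ fs/2 = 4.65 kHz, appears at 2.6 kHz.
6.7 kHz > fs/2 = 4.65 kHz, folds to fs − 6.7 kHz = 2.6 kHz.
16.5 kHz mod fs = 7.2 kHz.
7.2 kHz > fs/2 = 4.65 kHz, folds to fs − 7.2 kHz = 2.1 kHz.
30.4 kHz mod fs = 2.5 kHz.
2.5 kHz ≤ fs/2 = 4.65 kHz, appears at 2.5 kHz.
6.7 kHz and 11.9 kHz both map to 2.6 kHz.

6.7 kHz, 11.9 kHz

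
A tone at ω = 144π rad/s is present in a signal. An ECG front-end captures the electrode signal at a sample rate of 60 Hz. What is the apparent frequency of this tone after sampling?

12 Hz

ω = 144π rad/s → f = ω/(2π) = 72 Hz.
72 Hz mod fs = 12 Hz.
12 Hz ≤ fs/2 = 30 Hz, appears at 12 Hz.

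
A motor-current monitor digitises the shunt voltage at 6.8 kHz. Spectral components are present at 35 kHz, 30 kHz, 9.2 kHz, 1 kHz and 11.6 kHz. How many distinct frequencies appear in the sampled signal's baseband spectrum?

4

fs/2 = 3.4 kHz.
35 kHz mod fs = 1 kHz.
1 kHz ≤ fs/2 = 3.4 kHz, appears at 1 kHz.
30 kHz mod fs = 2.8 kHz.
2.8 kHz ≤ fs/2 = 3.4 kHz, appears at 2.8 kHz.
9.2 kHz mod fs = 2.4 kHz.
2.4 kHz ≤ fs/2 = 3.4 kHz, appears at 2.4 kHz.
1 kHz ≤ fs/2 = 3.4 kHz, passes unchanged.
11.6 kHz mod fs = 4.8 kHz.
4.8 kHz > fs/2 = 3.4 kHz, folds to fs − 4.8 kHz = 2 kHz.
Distinct values: {1 kHz, 2 kHz, 2.4 kHz, 2.8 kHz} → 4.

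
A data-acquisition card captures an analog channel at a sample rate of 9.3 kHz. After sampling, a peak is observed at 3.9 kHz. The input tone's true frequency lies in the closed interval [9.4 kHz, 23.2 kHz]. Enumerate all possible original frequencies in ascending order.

Frequencies that alias to 3.9 kHz are k·fs ± 3.9 kHz for integer k ≥ 0.
k=0: 3.9 kHz.
k=1: 5.4 kHz, 13.2 kHz.
k=2: 14.7 kHz, 22.5 kHz.
k=3: 24 kHz, 31.8 kHz.
Within [9.4 kHz, 23.2 kHz]: 13.2 kHz, 14.7 kHz, 22.5 kHz.

13.2 kHz, 14.7 kHz, 22.5 kHz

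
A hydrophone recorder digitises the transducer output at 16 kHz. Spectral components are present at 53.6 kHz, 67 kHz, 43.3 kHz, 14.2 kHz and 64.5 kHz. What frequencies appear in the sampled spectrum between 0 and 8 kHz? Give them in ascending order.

0.5 kHz, 1.8 kHz, 3 kHz, 4.7 kHz, 5.6 kHz

fs/2 = 8 kHz.
53.6 kHz mod fs = 5.6 kHz.
5.6 kHz ≤ fs/2 = 8 kHz, appears at 5.6 kHz.
67 kHz mod fs = 3 kHz.
3 kHz ≤ fs/2 = 8 kHz, appears at 3 kHz.
43.3 kHz mod fs = 11.3 kHz.
11.3 kHz > fs/2 = 8 kHz, folds to fs − 11.3 kHz = 4.7 kHz.
14.2 kHz > fs/2 = 8 kHz, folds to fs − 14.2 kHz = 1.8 kHz.
64.5 kHz mod fs = 0.5 kHz.
0.5 kHz ≤ fs/2 = 8 kHz, appears at 0.5 kHz.
Distinct values: {0.5 kHz, 1.8 kHz, 3 kHz, 4.7 kHz, 5.6 kHz}.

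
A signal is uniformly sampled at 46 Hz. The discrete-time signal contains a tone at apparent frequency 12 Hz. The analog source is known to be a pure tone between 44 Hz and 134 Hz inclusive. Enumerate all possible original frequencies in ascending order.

Frequencies that alias to 12 Hz are k·fs ± 12 Hz for integer k ≥ 0.
k=0: 12 Hz.
k=1: 34 Hz, 58 Hz.
k=2: 80 Hz, 104 Hz.
k=3: 126 Hz, 150 Hz.
k=4: 172 Hz, 196 Hz.
Within [44 Hz, 134 Hz]: 58 Hz, 80 Hz, 104 Hz, 126 Hz.

58 Hz, 80 Hz, 104 Hz, 126 Hz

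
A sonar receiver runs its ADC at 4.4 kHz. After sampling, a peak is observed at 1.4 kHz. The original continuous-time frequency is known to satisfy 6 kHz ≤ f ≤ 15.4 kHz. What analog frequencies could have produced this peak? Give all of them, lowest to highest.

Frequencies that alias to 1.4 kHz are k·fs ± 1.4 kHz for integer k ≥ 0.
k=0: 1.4 kHz.
k=1: 3 kHz, 5.8 kHz.
k=2: 7.4 kHz, 10.2 kHz.
k=3: 11.8 kHz, 14.6 kHz.
k=4: 16.2 kHz, 19 kHz.
Within [6 kHz, 15.4 kHz]: 7.4 kHz, 10.2 kHz, 11.8 kHz, 14.6 kHz.

7.4 kHz, 10.2 kHz, 11.8 kHz, 14.6 kHz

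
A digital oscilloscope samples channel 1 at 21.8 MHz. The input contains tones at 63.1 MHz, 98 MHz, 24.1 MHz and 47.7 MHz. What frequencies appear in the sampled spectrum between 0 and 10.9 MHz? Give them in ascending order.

2.3 MHz, 4.1 MHz, 10.8 MHz

fs/2 = 10.9 MHz.
63.1 MHz mod fs = 19.5 MHz.
19.5 MHz > fs/2 = 10.9 MHz, folds to fs − 19.5 MHz = 2.3 MHz.
98 MHz mod fs = 10.8 MHz.
10.8 MHz ≤ fs/2 = 10.9 MHz, appears at 10.8 MHz.
24.1 MHz mod fs = 2.3 MHz.
2.3 MHz ≤ fs/2 = 10.9 MHz, appears at 2.3 MHz.
47.7 MHz mod fs = 4.1 MHz.
4.1 MHz ≤ fs/2 = 10.9 MHz, appears at 4.1 MHz.
Distinct values: {2.3 MHz, 4.1 MHz, 10.8 MHz}.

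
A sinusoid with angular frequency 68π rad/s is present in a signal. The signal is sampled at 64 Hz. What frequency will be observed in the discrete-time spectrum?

ω = 68π rad/s → f = ω/(2π) = 34 Hz.
34 Hz > fs/2 = 32 Hz, folds to fs − 34 Hz = 30 Hz.

30 Hz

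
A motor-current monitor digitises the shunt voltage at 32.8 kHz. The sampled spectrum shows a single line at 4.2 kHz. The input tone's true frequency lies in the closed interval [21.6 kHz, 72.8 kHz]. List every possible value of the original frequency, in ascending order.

Frequencies that alias to 4.2 kHz are k·fs ± 4.2 kHz for integer k ≥ 0.
k=0: 4.2 kHz.
k=1: 28.6 kHz, 37 kHz.
k=2: 61.4 kHz, 69.8 kHz.
k=3: 94.2 kHz, 102.6 kHz.
Within [21.6 kHz, 72.8 kHz]: 28.6 kHz, 37 kHz, 61.4 kHz, 69.8 kHz.

28.6 kHz, 37 kHz, 61.4 kHz, 69.8 kHz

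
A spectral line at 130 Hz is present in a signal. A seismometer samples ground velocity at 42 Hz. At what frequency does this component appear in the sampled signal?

130 Hz mod fs = 4 Hz.
4 Hz ≤ fs/2 = 21 Hz, appears at 4 Hz.

4 Hz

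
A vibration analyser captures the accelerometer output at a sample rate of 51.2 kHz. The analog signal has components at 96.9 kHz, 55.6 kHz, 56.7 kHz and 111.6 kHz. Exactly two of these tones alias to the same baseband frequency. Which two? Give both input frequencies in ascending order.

fs/2 = 25.6 kHz.
96.9 kHz mod fs = 45.7 kHz.
45.7 kHz > fs/2 = 25.6 kHz, folds to fs − 45.7 kHz = 5.5 kHz.
55.6 kHz mod fs = 4.4 kHz.
4.4 kHz ≤ fs/2 = 25.6 kHz, appears at 4.4 kHz.
56.7 kHz mod fs = 5.5 kHz.
5.5 kHz ≤ fs/2 = 25.6 kHz, appears at 5.5 kHz.
111.6 kHz mod fs = 9.2 kHz.
9.2 kHz ≤ fs/2 = 25.6 kHz, appears at 9.2 kHz.
56.7 kHz and 96.9 kHz both map to 5.5 kHz.

56.7 kHz, 96.9 kHz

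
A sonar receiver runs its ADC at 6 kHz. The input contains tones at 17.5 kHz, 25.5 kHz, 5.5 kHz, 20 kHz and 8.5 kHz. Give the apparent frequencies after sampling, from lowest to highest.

0.5 kHz, 1.5 kHz, 2 kHz, 2.5 kHz

fs/2 = 3 kHz.
17.5 kHz mod fs = 5.5 kHz.
5.5 kHz > fs/2 = 3 kHz, folds to fs − 5.5 kHz = 0.5 kHz.
25.5 kHz mod fs = 1.5 kHz.
1.5 kHz ≤ fs/2 = 3 kHz, appears at 1.5 kHz.
5.5 kHz > fs/2 = 3 kHz, folds to fs − 5.5 kHz = 0.5 kHz.
20 kHz mod fs = 2 kHz.
2 kHz ≤ fs/2 = 3 kHz, appears at 2 kHz.
8.5 kHz mod fs = 2.5 kHz.
2.5 kHz ≤ fs/2 = 3 kHz, appears at 2.5 kHz.
Distinct values: {0.5 kHz, 1.5 kHz, 2 kHz, 2.5 kHz}.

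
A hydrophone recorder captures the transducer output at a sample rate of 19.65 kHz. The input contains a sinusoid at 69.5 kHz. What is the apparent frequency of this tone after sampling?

69.5 kHz mod fs = 10.55 kHz.
10.55 kHz > fs/2 = 9.825 kHz, folds to fs − 10.55 kHz = 9.1 kHz.

9.1 kHz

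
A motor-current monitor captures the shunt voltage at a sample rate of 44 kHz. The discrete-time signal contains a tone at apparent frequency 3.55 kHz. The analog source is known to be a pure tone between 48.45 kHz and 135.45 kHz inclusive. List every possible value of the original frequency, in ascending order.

Frequencies that alias to 3.55 kHz are k·fs ± 3.55 kHz for integer k ≥ 0.
k=0: 3.55 kHz.
k=1: 40.45 kHz, 47.55 kHz.
k=2: 84.45 kHz, 91.55 kHz.
k=3: 128.45 kHz, 135.55 kHz.
k=4: 172.45 kHz, 179.55 kHz.
Within [48.45 kHz, 135.45 kHz]: 84.45 kHz, 91.55 kHz, 128.45 kHz.

84.45 kHz, 91.55 kHz, 128.45 kHz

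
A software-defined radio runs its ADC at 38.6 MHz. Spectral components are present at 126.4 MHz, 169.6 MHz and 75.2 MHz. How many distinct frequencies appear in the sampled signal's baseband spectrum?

fs/2 = 19.3 MHz.
126.4 MHz mod fs = 10.6 MHz.
10.6 MHz ≤ fs/2 = 19.3 MHz, appears at 10.6 MHz.
169.6 MHz mod fs = 15.2 MHz.
15.2 MHz ≤ fs/2 = 19.3 MHz, appears at 15.2 MHz.
75.2 MHz mod fs = 36.6 MHz.
36.6 MHz > fs/2 = 19.3 MHz, folds to fs − 36.6 MHz = 2 MHz.
Distinct values: {2 MHz, 10.6 MHz, 15.2 MHz} → 3.

3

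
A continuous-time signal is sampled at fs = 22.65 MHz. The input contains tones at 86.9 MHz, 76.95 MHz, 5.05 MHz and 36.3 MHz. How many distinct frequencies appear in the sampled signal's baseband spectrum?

3

fs/2 = 11.325 MHz.
86.9 MHz mod fs = 18.95 MHz.
18.95 MHz > fs/2 = 11.325 MHz, folds to fs − 18.95 MHz = 3.7 MHz.
76.95 MHz mod fs = 9 MHz.
9 MHz ≤ fs/2 = 11.325 MHz, appears at 9 MHz.
5.05 MHz ≤ fs/2 = 11.325 MHz, passes unchanged.
36.3 MHz mod fs = 13.65 MHz.
13.65 MHz > fs/2 = 11.325 MHz, folds to fs − 13.65 MHz = 9 MHz.
Distinct values: {3.7 MHz, 5.05 MHz, 9 MHz} → 3.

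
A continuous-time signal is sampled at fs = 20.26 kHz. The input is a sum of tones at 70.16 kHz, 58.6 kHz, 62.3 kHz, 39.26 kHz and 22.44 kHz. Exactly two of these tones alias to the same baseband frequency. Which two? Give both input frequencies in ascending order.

22.44 kHz, 58.6 kHz

fs/2 = 10.13 kHz.
70.16 kHz mod fs = 9.38 kHz.
9.38 kHz ≤ fs/2 = 10.13 kHz, appears at 9.38 kHz.
58.6 kHz mod fs = 18.08 kHz.
18.08 kHz > fs/2 = 10.13 kHz, folds to fs − 18.08 kHz = 2.18 kHz.
62.3 kHz mod fs = 1.52 kHz.
1.52 kHz ≤ fs/2 = 10.13 kHz, appears at 1.52 kHz.
39.26 kHz mod fs = 19 kHz.
19 kHz > fs/2 = 10.13 kHz, folds to fs − 19 kHz = 1.26 kHz.
22.44 kHz mod fs = 2.18 kHz.
2.18 kHz ≤ fs/2 = 10.13 kHz, appears at 2.18 kHz.
22.44 kHz and 58.6 kHz both map to 2.18 kHz.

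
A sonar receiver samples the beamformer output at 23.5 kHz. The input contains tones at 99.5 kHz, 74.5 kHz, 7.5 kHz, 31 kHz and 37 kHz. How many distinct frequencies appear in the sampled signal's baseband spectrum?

fs/2 = 11.75 kHz.
99.5 kHz mod fs = 5.5 kHz.
5.5 kHz ≤ fs/2 = 11.75 kHz, appears at 5.5 kHz.
74.5 kHz mod fs = 4 kHz.
4 kHz ≤ fs/2 = 11.75 kHz, appears at 4 kHz.
7.5 kHz ≤ fs/2 = 11.75 kHz, passes unchanged.
31 kHz mod fs = 7.5 kHz.
7.5 kHz ≤ fs/2 = 11.75 kHz, appears at 7.5 kHz.
37 kHz mod fs = 13.5 kHz.
13.5 kHz > fs/2 = 11.75 kHz, folds to fs − 13.5 kHz = 10 kHz.
Distinct values: {4 kHz, 5.5 kHz, 7.5 kHz, 10 kHz} → 4.

4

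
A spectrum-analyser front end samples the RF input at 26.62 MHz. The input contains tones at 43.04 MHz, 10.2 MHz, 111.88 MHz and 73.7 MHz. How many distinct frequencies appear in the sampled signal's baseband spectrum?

fs/2 = 13.31 MHz.
43.04 MHz mod fs = 16.42 MHz.
16.42 MHz > fs/2 = 13.31 MHz, folds to fs − 16.42 MHz = 10.2 MHz.
10.2 MHz ≤ fs/2 = 13.31 MHz, passes unchanged.
111.88 MHz mod fs = 5.4 MHz.
5.4 MHz ≤ fs/2 = 13.31 MHz, appears at 5.4 MHz.
73.7 MHz mod fs = 20.46 MHz.
20.46 MHz > fs/2 = 13.31 MHz, folds to fs − 20.46 MHz = 6.16 MHz.
Distinct values: {5.4 MHz, 6.16 MHz, 10.2 MHz} → 3.

3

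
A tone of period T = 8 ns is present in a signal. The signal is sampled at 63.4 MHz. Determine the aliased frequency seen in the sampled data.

T = 8 ns → f = 1/T = 125 MHz.
125 MHz mod fs = 61.6 MHz.
61.6 MHz > fs/2 = 31.7 MHz, folds to fs − 61.6 MHz = 1.8 MHz.

1.8 MHz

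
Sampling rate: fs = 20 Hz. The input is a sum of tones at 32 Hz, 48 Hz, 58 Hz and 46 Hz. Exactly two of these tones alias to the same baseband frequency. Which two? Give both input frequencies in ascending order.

fs/2 = 10 Hz.
32 Hz mod fs = 12 Hz.
12 Hz > fs/2 = 10 Hz, folds to fs − 12 Hz = 8 Hz.
48 Hz mod fs = 8 Hz.
8 Hz ≤ fs/2 = 10 Hz, appears at 8 Hz.
58 Hz mod fs = 18 Hz.
18 Hz > fs/2 = 10 Hz, folds to fs − 18 Hz = 2 Hz.
46 Hz mod fs = 6 Hz.
6 Hz ≤ fs/2 = 10 Hz, appears at 6 Hz.
32 Hz and 48 Hz both map to 8 Hz.

32 Hz, 48 Hz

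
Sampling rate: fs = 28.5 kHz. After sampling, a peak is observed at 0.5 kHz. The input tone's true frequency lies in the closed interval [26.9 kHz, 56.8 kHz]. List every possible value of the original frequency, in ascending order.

Frequencies that alias to 0.5 kHz are k·fs ± 0.5 kHz for integer k ≥ 0.
k=0: 0.5 kHz.
k=1: 28 kHz, 29 kHz.
k=2: 56.5 kHz, 57.5 kHz.
k=3: 85 kHz, 86 kHz.
Within [26.9 kHz, 56.8 kHz]: 28 kHz, 29 kHz, 56.5 kHz.

28 kHz, 29 kHz, 56.5 kHz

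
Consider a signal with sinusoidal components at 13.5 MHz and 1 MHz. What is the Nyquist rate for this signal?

27 MHz

Highest-frequency component: 13.5 MHz.
Nyquist rate = 2 × 13.5 MHz = 27 MHz.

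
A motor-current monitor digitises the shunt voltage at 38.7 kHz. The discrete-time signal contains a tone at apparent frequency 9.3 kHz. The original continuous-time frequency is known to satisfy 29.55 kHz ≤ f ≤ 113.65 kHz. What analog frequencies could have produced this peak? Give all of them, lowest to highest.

Frequencies that alias to 9.3 kHz are k·fs ± 9.3 kHz for integer k ≥ 0.
k=0: 9.3 kHz.
k=1: 29.4 kHz, 48 kHz.
k=2: 68.1 kHz, 86.7 kHz.
k=3: 106.8 kHz, 125.4 kHz.
k=4: 145.5 kHz, 164.1 kHz.
Within [29.55 kHz, 113.65 kHz]: 48 kHz, 68.1 kHz, 86.7 kHz, 106.8 kHz.

48 kHz, 68.1 kHz, 86.7 kHz, 106.8 kHz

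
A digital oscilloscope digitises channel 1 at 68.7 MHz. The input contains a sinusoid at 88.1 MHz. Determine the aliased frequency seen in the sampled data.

19.4 MHz

88.1 MHz mod fs = 19.4 MHz.
19.4 MHz ≤ fs/2 = 34.35 MHz, appears at 19.4 MHz.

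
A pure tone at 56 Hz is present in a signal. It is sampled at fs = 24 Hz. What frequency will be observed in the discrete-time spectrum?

8 Hz

56 Hz mod fs = 8 Hz.
8 Hz ≤ fs/2 = 12 Hz, appears at 8 Hz.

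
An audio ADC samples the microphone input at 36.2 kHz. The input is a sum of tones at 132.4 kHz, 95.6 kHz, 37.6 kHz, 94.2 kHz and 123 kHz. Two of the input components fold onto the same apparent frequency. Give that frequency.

14.4 kHz

fs/2 = 18.1 kHz.
132.4 kHz mod fs = 23.8 kHz.
23.8 kHz > fs/2 = 18.1 kHz, folds to fs − 23.8 kHz = 12.4 kHz.
95.6 kHz mod fs = 23.2 kHz.
23.2 kHz > fs/2 = 18.1 kHz, folds to fs − 23.2 kHz = 13 kHz.
37.6 kHz mod fs = 1.4 kHz.
1.4 kHz ≤ fs/2 = 18.1 kHz, appears at 1.4 kHz.
94.2 kHz mod fs = 21.8 kHz.
21.8 kHz > fs/2 = 18.1 kHz, folds to fs − 21.8 kHz = 14.4 kHz.
123 kHz mod fs = 14.4 kHz.
14.4 kHz ≤ fs/2 = 18.1 kHz, appears at 14.4 kHz.
94.2 kHz and 123 kHz both map to 14.4 kHz.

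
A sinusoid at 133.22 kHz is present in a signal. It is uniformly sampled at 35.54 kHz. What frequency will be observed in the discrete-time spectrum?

133.22 kHz mod fs = 26.6 kHz.
26.6 kHz > fs/2 = 17.77 kHz, folds to fs − 26.6 kHz = 8.94 kHz.

8.94 kHz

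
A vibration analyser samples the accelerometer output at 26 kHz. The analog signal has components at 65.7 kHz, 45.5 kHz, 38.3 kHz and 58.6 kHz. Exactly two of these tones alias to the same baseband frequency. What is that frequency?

12.3 kHz

fs/2 = 13 kHz.
65.7 kHz mod fs = 13.7 kHz.
13.7 kHz > fs/2 = 13 kHz, folds to fs − 13.7 kHz = 12.3 kHz.
45.5 kHz mod fs = 19.5 kHz.
19.5 kHz > fs/2 = 13 kHz, folds to fs − 19.5 kHz = 6.5 kHz.
38.3 kHz mod fs = 12.3 kHz.
12.3 kHz ≤ fs/2 = 13 kHz, appears at 12.3 kHz.
58.6 kHz mod fs = 6.6 kHz.
6.6 kHz ≤ fs/2 = 13 kHz, appears at 6.6 kHz.
38.3 kHz and 65.7 kHz both map to 12.3 kHz.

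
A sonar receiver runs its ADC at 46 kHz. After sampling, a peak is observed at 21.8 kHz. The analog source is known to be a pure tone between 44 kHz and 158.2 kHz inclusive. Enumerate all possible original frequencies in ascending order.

Frequencies that alias to 21.8 kHz are k·fs ± 21.8 kHz for integer k ≥ 0.
k=0: 21.8 kHz.
k=1: 24.2 kHz, 67.8 kHz.
k=2: 70.2 kHz, 113.8 kHz.
k=3: 116.2 kHz, 159.8 kHz.
k=4: 162.2 kHz, 205.8 kHz.
Within [44 kHz, 158.2 kHz]: 67.8 kHz, 70.2 kHz, 113.8 kHz, 116.2 kHz.

67.8 kHz, 70.2 kHz, 113.8 kHz, 116.2 kHz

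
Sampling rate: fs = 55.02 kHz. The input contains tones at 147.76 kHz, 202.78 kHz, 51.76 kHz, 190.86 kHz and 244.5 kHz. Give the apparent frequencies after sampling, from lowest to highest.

fs/2 = 27.51 kHz.
147.76 kHz mod fs = 37.72 kHz.
37.72 kHz > fs/2 = 27.51 kHz, folds to fs − 37.72 kHz = 17.3 kHz.
202.78 kHz mod fs = 37.72 kHz.
37.72 kHz > fs/2 = 27.51 kHz, folds to fs − 37.72 kHz = 17.3 kHz.
51.76 kHz > fs/2 = 27.51 kHz, folds to fs − 51.76 kHz = 3.26 kHz.
190.86 kHz mod fs = 25.8 kHz.
25.8 kHz ≤ fs/2 = 27.51 kHz, appears at 25.8 kHz.
244.5 kHz mod fs = 24.42 kHz.
24.42 kHz ≤ fs/2 = 27.51 kHz, appears at 24.42 kHz.
Distinct values: {3.26 kHz, 17.3 kHz, 24.42 kHz, 25.8 kHz}.

3.26 kHz, 17.3 kHz, 24.42 kHz, 25.8 kHz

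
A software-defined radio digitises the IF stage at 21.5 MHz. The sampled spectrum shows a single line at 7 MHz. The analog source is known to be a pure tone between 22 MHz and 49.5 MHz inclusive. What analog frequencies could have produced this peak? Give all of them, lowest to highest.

Frequencies that alias to 7 MHz are k·fs ± 7 MHz for integer k ≥ 0.
k=0: 7 MHz.
k=1: 14.5 MHz, 28.5 MHz.
k=2: 36 MHz, 50 MHz.
k=3: 57.5 MHz, 71.5 MHz.
Within [22 MHz, 49.5 MHz]: 28.5 MHz, 36 MHz.

28.5 MHz, 36 MHz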